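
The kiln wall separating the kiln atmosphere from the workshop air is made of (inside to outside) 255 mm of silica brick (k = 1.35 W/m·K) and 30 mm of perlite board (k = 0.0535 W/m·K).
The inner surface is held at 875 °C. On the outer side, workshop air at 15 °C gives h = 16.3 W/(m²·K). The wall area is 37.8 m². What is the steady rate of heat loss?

Using the resistance-network approach (series):
R_silica brick = L/(kA) = 0.255/(1.35×37.8) = 0.004997 K/W
R_perlite board = L/(kA) = 0.03/(0.0535×37.8) = 0.01483 K/W
R_outer film = 1/(h_o·A) = 1/(16.3×37.8) = 0.001623 K/W
R_total = 0.02145 K/W
Q = ΔT / R_total = 860 / 0.02145

Q ≈ 40100 W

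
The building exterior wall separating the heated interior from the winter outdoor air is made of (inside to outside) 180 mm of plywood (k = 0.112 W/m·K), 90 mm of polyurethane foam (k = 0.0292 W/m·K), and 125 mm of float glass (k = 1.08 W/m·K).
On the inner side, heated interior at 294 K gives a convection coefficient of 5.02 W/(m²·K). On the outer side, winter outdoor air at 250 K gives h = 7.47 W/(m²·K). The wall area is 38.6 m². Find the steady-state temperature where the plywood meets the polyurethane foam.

Series thermal resistances:
R_inner film = 1/(h_i·A) = 1/(5.02×38.6) = 0.005161 K/W
R_plywood = L/(kA) = 0.18/(0.112×38.6) = 0.04164 K/W
R_polyurethane foam = L/(kA) = 0.09/(0.0292×38.6) = 0.07985 K/W
R_float glass = L/(kA) = 0.125/(1.08×38.6) = 0.002998 K/W
R_outer film = 1/(h_o·A) = 1/(7.47×38.6) = 0.003468 K/W
R_total = 0.1331 K/W;  Q = ΔT/R_total = 44/0.1331 = 330.5 W
T_interface = T_inner − Q·ΣR(inner→interface) = 294 − 331×0.0468

T ≈ 279 K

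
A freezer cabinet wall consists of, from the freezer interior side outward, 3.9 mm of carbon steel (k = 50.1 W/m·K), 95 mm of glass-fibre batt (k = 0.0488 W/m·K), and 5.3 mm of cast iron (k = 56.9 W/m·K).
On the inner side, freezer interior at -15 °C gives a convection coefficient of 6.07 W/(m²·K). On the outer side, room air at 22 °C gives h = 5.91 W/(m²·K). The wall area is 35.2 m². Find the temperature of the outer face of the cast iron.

T ≈ 19.3 °C

Model the wall as resistances in series:
R_inner film = 1/(h_i·A) = 1/(6.07×35.2) = 0.00468 K/W
R_carbon steel = L/(kA) = 0.0039/(50.1×35.2) = 2.211×10^-6 K/W
R_glass-fibre batt = L/(kA) = 0.095/(0.0488×35.2) = 0.0553 K/W
R_cast iron = L/(kA) = 0.0053/(56.9×35.2) = 2.646×10^-6 K/W
R_outer film = 1/(h_o·A) = 1/(5.91×35.2) = 0.004807 K/W
R_total = 0.0648 K/W;  Q = ΔT/R_total = 37/0.0648 = 571 W
T_interface = T_inner + Q·ΣR(inner→interface) = -15 + 571×0.05999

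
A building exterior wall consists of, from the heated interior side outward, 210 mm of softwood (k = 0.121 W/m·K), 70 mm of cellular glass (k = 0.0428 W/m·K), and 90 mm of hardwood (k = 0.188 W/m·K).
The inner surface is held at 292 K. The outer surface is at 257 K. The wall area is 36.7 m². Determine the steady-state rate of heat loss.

Q ≈ 334 W

Model the wall as resistances in series:
R_softwood = L/(kA) = 0.21/(0.121×36.7) = 0.04729 K/W
R_cellular glass = L/(kA) = 0.07/(0.0428×36.7) = 0.04456 K/W
R_hardwood = L/(kA) = 0.09/(0.188×36.7) = 0.01304 K/W
R_total = 0.1049 K/W
Q = ΔT / R_total = 35 / 0.1049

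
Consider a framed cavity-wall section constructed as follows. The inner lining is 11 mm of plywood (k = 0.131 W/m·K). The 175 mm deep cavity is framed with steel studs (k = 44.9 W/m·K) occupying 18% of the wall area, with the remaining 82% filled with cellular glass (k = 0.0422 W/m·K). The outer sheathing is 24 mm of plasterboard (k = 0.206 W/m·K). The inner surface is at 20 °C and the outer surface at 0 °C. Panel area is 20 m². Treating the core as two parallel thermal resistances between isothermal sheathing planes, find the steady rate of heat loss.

Sheathing layers in series; stud and cavity paths in parallel between them.
R_inner = 0.011/(0.131×20) = 0.004198 K/W
R_stud  = 0.175/(44.9×0.18×20) = 0.001083 K/W
R_cav   = 0.175/(0.0422×0.82×20) = 0.2529 K/W
1/R_core = 1/R_stud + 1/R_cav → R_core = 0.001078 K/W
R_outer = 0.024/(0.206×20) = 0.005825 K/W
R_total = 0.0111 K/W
Q = ΔT/R_total = 20/0.0111

Q ≈ 1800 W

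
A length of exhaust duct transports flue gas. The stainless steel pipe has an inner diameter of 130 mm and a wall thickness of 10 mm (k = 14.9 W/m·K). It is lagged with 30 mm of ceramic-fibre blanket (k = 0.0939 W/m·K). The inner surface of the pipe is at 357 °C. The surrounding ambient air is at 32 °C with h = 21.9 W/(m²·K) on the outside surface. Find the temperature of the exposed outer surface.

Treating each annulus and film as a series resistance:
R_stainless steel pipe wall = ln(75/65)/(2π×14.9×1) = 0.001529 K/W
R_ceramic-fibre blanket = ln(105/75)/(2π×0.0939×1) = 0.5703 K/W
R_outer film = 1/(h_o·2πr_oL) = 1/(21.9×2π×0.105×1) = 0.06921 K/W
R_total = 0.641 K/W
Q = ΔT/R_total = 325/0.641
Q = 507 W/m
T_interface = T_inner − Q·ΣR(inner→interface) = 357 − 507×0.5718

T ≈ 67.1 °C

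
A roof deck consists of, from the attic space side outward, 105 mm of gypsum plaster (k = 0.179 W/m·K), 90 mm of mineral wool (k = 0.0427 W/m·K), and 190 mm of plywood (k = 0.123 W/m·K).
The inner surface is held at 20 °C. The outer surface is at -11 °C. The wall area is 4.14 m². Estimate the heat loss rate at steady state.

Q ≈ 30.3 W

Model the wall as resistances in series:
R_gypsum plaster = L/(kA) = 0.105/(0.179×4.14) = 0.1417 K/W
R_mineral wool = L/(kA) = 0.09/(0.0427×4.14) = 0.5091 K/W
R_plywood = L/(kA) = 0.19/(0.123×4.14) = 0.3731 K/W
R_total = 1.024 K/W
Q = ΔT / R_total = 31 / 1.024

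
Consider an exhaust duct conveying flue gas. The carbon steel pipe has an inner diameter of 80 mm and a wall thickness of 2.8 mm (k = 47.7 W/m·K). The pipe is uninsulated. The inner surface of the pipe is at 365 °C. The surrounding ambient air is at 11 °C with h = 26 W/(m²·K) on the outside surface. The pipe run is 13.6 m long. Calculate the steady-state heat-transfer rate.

Per-layer cylindrical resistances, series-summed:
R_carbon steel pipe wall = ln(42.8/40)/(2π×47.7×13.6) = 1.66×10^-5 K/W
R_outer film = 1/(h_o·2πr_oL) = 1/(26×2π×0.0428×13.6) = 0.01052 K/W
R_total = 0.01053 K/W
Q = ΔT/R_total = 354/0.01053

Q ≈ 33600 W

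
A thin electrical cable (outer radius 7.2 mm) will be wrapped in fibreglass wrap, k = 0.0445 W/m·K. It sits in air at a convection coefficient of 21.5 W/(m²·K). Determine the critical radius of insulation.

For a cylinder r_cr = k/h = 0.0445/21.5
r_cr = 2.07 mm; since the bare radius (7.2 mm) is above r_cr, any added insulation will reduce heat loss.

r_cr ≈ 2.07 mm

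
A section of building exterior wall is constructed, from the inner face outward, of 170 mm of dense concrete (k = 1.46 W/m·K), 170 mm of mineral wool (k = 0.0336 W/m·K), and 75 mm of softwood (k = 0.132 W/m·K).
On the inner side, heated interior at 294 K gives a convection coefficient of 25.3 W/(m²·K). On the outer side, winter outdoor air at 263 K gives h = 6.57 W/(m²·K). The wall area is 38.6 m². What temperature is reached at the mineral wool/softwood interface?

T ≈ 267 K

Using the resistance-network approach (series):
R_inner film = 1/(h_i·A) = 1/(25.3×38.6) = 0.001024 K/W
R_dense concrete = L/(kA) = 0.17/(1.46×38.6) = 0.003017 K/W
R_mineral wool = L/(kA) = 0.17/(0.0336×38.6) = 0.1311 K/W
R_softwood = L/(kA) = 0.075/(0.132×38.6) = 0.01472 K/W
R_outer film = 1/(h_o·A) = 1/(6.57×38.6) = 0.003943 K/W
R_total = 0.1538 K/W;  Q = ΔT/R_total = 31/0.1538 = 201.6 W
T_interface = T_inner − Q·ΣR(inner→interface) = 294 − 202×0.1351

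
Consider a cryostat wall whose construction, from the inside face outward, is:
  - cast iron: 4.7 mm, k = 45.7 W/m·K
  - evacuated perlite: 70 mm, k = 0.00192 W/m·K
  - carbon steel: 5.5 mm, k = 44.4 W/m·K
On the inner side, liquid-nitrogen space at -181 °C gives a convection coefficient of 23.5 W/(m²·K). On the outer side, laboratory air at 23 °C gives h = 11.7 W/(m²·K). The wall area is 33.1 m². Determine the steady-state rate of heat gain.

Q ≈ 185 W

Treating each layer as a thermal resistance in series:
R_inner film = 1/(h_i·A) = 1/(23.5×33.1) = 0.001286 K/W
R_cast iron = L/(kA) = 0.0047/(45.7×33.1) = 3.107×10^-6 K/W
R_evacuated perlite = L/(kA) = 0.07/(0.00192×33.1) = 1.101 K/W
R_carbon steel = L/(kA) = 0.0055/(44.4×33.1) = 3.742×10^-6 K/W
R_outer film = 1/(h_o·A) = 1/(11.7×33.1) = 0.002582 K/W
R_total = 1.105 K/W
Q = ΔT / R_total = 204 / 1.105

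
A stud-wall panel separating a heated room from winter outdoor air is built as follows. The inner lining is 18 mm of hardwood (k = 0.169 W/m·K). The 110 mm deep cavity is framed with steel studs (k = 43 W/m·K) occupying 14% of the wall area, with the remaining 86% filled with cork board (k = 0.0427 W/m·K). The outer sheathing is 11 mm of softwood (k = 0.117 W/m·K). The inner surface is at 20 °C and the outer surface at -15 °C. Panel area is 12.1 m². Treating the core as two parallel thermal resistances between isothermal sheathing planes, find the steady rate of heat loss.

Q ≈ 1940 W

Sheathing layers in series; stud and cavity paths in parallel between them.
R_inner = 0.018/(0.169×12.1) = 0.008802 K/W
R_stud  = 0.11/(43×0.14×12.1) = 0.00151 K/W
R_cav   = 0.11/(0.0427×0.86×12.1) = 0.2476 K/W
1/R_core = 1/R_stud + 1/R_cav → R_core = 0.001501 K/W
R_outer = 0.011/(0.117×12.1) = 0.00777 K/W
R_total = 0.01807 K/W
Q = ΔT/R_total = 35/0.01807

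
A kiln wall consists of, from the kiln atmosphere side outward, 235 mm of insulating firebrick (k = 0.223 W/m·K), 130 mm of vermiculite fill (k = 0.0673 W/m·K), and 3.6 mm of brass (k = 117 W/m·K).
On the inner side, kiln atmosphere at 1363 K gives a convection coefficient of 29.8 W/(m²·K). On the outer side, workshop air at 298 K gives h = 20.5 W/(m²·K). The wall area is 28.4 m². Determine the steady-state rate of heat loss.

Model the wall as resistances in series:
R_inner film = 1/(h_i·A) = 1/(29.8×28.4) = 0.001182 K/W
R_insulating firebrick = L/(kA) = 0.235/(0.223×28.4) = 0.03711 K/W
R_vermiculite fill = L/(kA) = 0.13/(0.0673×28.4) = 0.06802 K/W
R_brass = L/(kA) = 0.0036/(117×28.4) = 1.083×10^-6 K/W
R_outer film = 1/(h_o·A) = 1/(20.5×28.4) = 0.001718 K/W
R_total = 0.108 K/W
Q = ΔT / R_total = 1065 / 0.108

Q ≈ 9860 W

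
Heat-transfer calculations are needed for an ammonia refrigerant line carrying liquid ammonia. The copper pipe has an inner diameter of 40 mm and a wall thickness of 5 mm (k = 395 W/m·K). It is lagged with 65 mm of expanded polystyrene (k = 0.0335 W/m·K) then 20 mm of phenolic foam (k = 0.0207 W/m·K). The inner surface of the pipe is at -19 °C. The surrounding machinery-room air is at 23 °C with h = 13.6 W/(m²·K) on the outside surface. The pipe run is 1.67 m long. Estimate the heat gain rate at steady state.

Q ≈ 9.07 W

Radial resistances (cylindrical: R_cond = ln(r_o/r_i)/(2πkL), R_conv = 1/(h·2πrL)):
R_copper pipe wall = ln(25/20)/(2π×395×1.67) = 5.384×10^-5 K/W
R_expanded polystyrene = ln(90/25)/(2π×0.0335×1.67) = 3.644 K/W
R_phenolic foam = ln(110/90)/(2π×0.0207×1.67) = 0.9239 K/W
R_outer film = 1/(h_o·2πr_oL) = 1/(13.6×2π×0.11×1.67) = 0.0637 K/W
R_total = 4.632 K/W
Q = ΔT/R_total = 42/4.632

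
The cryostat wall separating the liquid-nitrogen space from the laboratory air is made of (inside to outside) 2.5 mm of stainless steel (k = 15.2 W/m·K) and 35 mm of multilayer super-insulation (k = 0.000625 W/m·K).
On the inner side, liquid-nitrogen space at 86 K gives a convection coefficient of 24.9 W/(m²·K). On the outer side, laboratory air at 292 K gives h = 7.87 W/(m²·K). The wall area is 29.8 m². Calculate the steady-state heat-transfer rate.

Q ≈ 109 W

Series thermal resistances:
R_inner film = 1/(h_i·A) = 1/(24.9×29.8) = 0.001348 K/W
R_stainless steel = L/(kA) = 0.0025/(15.2×29.8) = 5.519×10^-6 K/W
R_multilayer super-insulation = L/(kA) = 0.035/(0.000625×29.8) = 1.879 K/W
R_outer film = 1/(h_o·A) = 1/(7.87×29.8) = 0.004264 K/W
R_total = 1.885 K/W
Q = ΔT / R_total = 206 / 1.885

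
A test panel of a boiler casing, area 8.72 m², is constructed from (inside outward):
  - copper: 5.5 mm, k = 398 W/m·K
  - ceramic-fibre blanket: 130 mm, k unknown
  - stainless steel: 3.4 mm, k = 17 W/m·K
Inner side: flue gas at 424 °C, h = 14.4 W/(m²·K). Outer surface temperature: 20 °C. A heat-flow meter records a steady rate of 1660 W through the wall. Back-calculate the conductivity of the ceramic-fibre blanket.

k ≈ 0.0633 W/(m·K)

Thermal resistances in series:
R_inner film = 1/(h_i·A) = 1/(14.4×8.72) = 0.007964 K/W
R_copper = L/(kA) = 0.0055/(398×8.72) = 1.585×10^-6 K/W
R_stainless steel = L/(kA) = 0.0034/(17×8.72) = 2.294×10^-5 K/W
Sum of known resistances R_other = 0.007988 K/W
Total R = ΔT/Q = 404/1660 = 0.2434 K/W
R_ceramic-fibre blanket = R_total − R_other = 0.2354 K/W
k = L/(R·A) = 0.13/(0.2354×8.72)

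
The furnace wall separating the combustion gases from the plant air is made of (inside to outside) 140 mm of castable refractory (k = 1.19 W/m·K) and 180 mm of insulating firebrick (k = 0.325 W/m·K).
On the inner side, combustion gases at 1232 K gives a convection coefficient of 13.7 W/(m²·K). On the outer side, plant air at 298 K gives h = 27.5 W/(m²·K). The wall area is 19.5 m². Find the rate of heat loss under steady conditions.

Series thermal resistances:
R_inner film = 1/(h_i·A) = 1/(13.7×19.5) = 0.003743 K/W
R_castable refractory = L/(kA) = 0.14/(1.19×19.5) = 0.006033 K/W
R_insulating firebrick = L/(kA) = 0.18/(0.325×19.5) = 0.0284 K/W
R_outer film = 1/(h_o·A) = 1/(27.5×19.5) = 0.001865 K/W
R_total = 0.04004 K/W
Q = ΔT / R_total = 934 / 0.04004

Q ≈ 23300 W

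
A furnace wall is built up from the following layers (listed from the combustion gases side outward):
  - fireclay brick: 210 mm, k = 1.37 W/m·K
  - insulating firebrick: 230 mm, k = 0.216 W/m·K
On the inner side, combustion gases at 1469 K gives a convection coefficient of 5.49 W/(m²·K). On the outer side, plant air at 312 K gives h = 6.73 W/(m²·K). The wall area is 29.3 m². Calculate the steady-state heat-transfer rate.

Thermal resistances in series:
R_inner film = 1/(h_i·A) = 1/(5.49×29.3) = 0.006217 K/W
R_fireclay brick = L/(kA) = 0.21/(1.37×29.3) = 0.005232 K/W
R_insulating firebrick = L/(kA) = 0.23/(0.216×29.3) = 0.03634 K/W
R_outer film = 1/(h_o·A) = 1/(6.73×29.3) = 0.005071 K/W
R_total = 0.05286 K/W
Q = ΔT / R_total = 1157 / 0.05286

Q ≈ 21900 W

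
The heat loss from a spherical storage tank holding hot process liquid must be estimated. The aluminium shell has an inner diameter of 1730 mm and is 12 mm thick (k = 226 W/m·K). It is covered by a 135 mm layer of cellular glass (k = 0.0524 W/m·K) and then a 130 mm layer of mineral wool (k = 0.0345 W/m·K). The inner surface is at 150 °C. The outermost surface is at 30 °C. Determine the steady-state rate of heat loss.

Spherical conduction: R = (1/r_in − 1/r_out)/(4πk) per layer; series-sum.
R_aluminium shell = (1/0.865 − 1/0.877)/(4π×226) = 5.57×10^-6 K/W
R_cellular glass = (1/0.877 − 1/1.012)/(4π×0.0524) = 0.231 K/W
R_mineral wool = (1/1.012 − 1/1.142)/(4π×0.0345) = 0.2595 K/W
R_total = 0.4905 K/W
Q = ΔT/R_total = 120/0.4905

Q ≈ 245 W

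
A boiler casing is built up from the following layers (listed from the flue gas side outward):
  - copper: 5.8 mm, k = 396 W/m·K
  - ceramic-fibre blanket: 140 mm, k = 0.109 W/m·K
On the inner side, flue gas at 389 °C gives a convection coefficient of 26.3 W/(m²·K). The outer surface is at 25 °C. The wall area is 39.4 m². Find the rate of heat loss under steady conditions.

Series thermal resistances:
R_inner film = 1/(h_i·A) = 1/(26.3×39.4) = 9.65×10^-4 K/W
R_copper = L/(kA) = 0.0058/(396×39.4) = 3.717×10^-7 K/W
R_ceramic-fibre blanket = L/(kA) = 0.14/(0.109×39.4) = 0.0326 K/W
R_total = 0.03356 K/W
Q = ΔT / R_total = 364 / 0.03356

Q ≈ 10800 W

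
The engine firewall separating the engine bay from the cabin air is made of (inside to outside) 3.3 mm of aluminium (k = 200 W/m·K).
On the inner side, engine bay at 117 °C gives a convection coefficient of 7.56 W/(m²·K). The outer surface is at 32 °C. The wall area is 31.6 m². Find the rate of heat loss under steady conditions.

Q ≈ 20300 W

Using the resistance-network approach (series):
R_inner film = 1/(h_i·A) = 1/(7.56×31.6) = 0.004186 K/W
R_aluminium = L/(kA) = 0.0033/(200×31.6) = 5.222×10^-7 K/W
R_total = 0.004186 K/W
Q = ΔT / R_total = 85 / 0.004186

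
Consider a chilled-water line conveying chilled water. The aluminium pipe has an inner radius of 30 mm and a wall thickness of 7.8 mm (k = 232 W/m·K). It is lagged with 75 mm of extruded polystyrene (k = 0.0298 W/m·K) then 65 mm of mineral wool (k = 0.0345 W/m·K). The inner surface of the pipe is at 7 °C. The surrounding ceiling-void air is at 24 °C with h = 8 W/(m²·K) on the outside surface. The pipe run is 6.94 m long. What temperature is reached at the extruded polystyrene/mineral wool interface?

T ≈ 19.3 °C

For a radial system each layer contributes R = ln(r_out/r_in)/(2πkL); films add R = 1/(hA).
R_aluminium pipe wall = ln(37.8/30)/(2π×232×6.94) = 2.285×10^-5 K/W
R_extruded polystyrene = ln(112.8/37.8)/(2π×0.0298×6.94) = 0.8414 K/W
R_mineral wool = ln(177.8/112.8)/(2π×0.0345×6.94) = 0.3025 K/W
R_outer film = 1/(h_o·2πr_oL) = 1/(8×2π×0.1778×6.94) = 0.01612 K/W
R_total = 1.16 K/W
Q = ΔT/R_total = 17/1.16
Q = 14.7 W
T_interface = T_inner + Q·ΣR(inner→interface) = 7 + 14.7×0.8414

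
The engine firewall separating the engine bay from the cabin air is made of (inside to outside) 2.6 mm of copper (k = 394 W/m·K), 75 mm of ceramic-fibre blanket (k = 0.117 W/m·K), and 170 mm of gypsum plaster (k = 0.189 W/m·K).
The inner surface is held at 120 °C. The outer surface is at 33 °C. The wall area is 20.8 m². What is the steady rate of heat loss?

Q ≈ 1170 W

Model the wall as resistances in series:
R_copper = L/(kA) = 0.0026/(394×20.8) = 3.173×10^-7 K/W
R_ceramic-fibre blanket = L/(kA) = 0.075/(0.117×20.8) = 0.03082 K/W
R_gypsum plaster = L/(kA) = 0.17/(0.189×20.8) = 0.04324 K/W
R_total = 0.07406 K/W
Q = ΔT / R_total = 87 / 0.07406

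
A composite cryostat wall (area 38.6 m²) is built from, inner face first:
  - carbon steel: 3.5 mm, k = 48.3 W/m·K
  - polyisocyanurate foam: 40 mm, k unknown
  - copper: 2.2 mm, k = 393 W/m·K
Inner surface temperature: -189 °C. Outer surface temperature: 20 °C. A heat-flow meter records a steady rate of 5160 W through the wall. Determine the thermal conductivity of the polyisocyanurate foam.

Thermal resistances in series:
R_carbon steel = L/(kA) = 0.0035/(48.3×38.6) = 1.877×10^-6 K/W
R_copper = L/(kA) = 0.0022/(393×38.6) = 1.45×10^-7 K/W
Sum of known resistances R_other = 2.022×10^-6 K/W
Total R = ΔT/Q = 209/5160 = 0.0405 K/W
R_polyisocyanurate foam = R_total − R_other = 0.0405 K/W
k = L/(R·A) = 0.04/(0.0405×38.6)

k ≈ 0.0256 W/(m·K)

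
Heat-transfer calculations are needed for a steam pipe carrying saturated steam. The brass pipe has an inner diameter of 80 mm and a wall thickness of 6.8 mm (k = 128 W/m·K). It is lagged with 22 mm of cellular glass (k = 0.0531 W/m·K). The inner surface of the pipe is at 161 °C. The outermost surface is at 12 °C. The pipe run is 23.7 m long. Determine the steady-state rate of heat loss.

Q ≈ 3060 W

For a radial system each layer contributes R = ln(r_out/r_in)/(2πkL); films add R = 1/(hA).
R_brass pipe wall = ln(46.8/40)/(2π×128×23.7) = 8.237×10^-6 K/W
R_cellular glass = ln(68.8/46.8)/(2π×0.0531×23.7) = 0.04873 K/W
R_total = 0.04874 K/W
Q = ΔT/R_total = 149/0.04874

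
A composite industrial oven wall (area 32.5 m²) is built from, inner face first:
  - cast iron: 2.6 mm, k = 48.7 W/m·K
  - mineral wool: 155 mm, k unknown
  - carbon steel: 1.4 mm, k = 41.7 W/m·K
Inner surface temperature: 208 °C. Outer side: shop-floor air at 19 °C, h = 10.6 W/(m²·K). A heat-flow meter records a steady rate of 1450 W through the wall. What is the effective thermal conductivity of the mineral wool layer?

Model the wall as resistances in series:
R_cast iron = L/(kA) = 0.0026/(48.7×32.5) = 1.643×10^-6 K/W
R_carbon steel = L/(kA) = 0.0014/(41.7×32.5) = 1.033×10^-6 K/W
R_outer film = 1/(h_o·A) = 1/(10.6×32.5) = 0.002903 K/W
Sum of known resistances R_other = 0.002905 K/W
Total R = ΔT/Q = 189/1450 = 0.1303 K/W
R_mineral wool = R_total − R_other = 0.1274 K/W
k = L/(R·A) = 0.155/(0.1274×32.5)

k ≈ 0.0374 W/(m·K)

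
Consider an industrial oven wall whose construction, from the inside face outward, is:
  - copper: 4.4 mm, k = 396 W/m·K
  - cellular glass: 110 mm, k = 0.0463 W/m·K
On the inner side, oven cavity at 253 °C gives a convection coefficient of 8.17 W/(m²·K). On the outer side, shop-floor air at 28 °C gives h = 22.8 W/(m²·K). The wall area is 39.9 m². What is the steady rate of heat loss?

Series thermal resistances:
R_inner film = 1/(h_i·A) = 1/(8.17×39.9) = 0.003068 K/W
R_copper = L/(kA) = 0.0044/(396×39.9) = 2.785×10^-7 K/W
R_cellular glass = L/(kA) = 0.11/(0.0463×39.9) = 0.05954 K/W
R_outer film = 1/(h_o·A) = 1/(22.8×39.9) = 0.001099 K/W
R_total = 0.06371 K/W
Q = ΔT / R_total = 225 / 0.06371

Q ≈ 3530 W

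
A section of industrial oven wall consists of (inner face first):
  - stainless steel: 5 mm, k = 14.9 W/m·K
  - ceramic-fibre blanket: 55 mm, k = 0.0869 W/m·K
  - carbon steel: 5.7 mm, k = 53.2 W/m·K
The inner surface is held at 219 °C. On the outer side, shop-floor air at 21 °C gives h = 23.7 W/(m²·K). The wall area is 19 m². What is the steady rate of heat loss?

Q ≈ 5570 W

Treating each layer as a thermal resistance in series:
R_stainless steel = L/(kA) = 0.005/(14.9×19) = 1.766×10^-5 K/W
R_ceramic-fibre blanket = L/(kA) = 0.055/(0.0869×19) = 0.03331 K/W
R_carbon steel = L/(kA) = 0.0057/(53.2×19) = 5.639×10^-6 K/W
R_outer film = 1/(h_o·A) = 1/(23.7×19) = 0.002221 K/W
R_total = 0.03556 K/W
Q = ΔT / R_total = 198 / 0.03556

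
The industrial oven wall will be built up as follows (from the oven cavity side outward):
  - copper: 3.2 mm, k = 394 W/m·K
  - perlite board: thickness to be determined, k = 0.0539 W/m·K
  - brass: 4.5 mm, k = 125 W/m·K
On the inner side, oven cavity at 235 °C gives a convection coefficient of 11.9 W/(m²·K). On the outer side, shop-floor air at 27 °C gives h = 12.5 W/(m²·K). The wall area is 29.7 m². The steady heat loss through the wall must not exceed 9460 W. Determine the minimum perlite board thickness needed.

Series thermal resistances:
R_inner film = 1/(h_i·A) = 1/(11.9×29.7) = 0.002829 K/W
R_copper = L/(kA) = 0.0032/(394×29.7) = 2.735×10^-7 K/W
R_brass = L/(kA) = 0.0045/(125×29.7) = 1.212×10^-6 K/W
R_outer film = 1/(h_o·A) = 1/(12.5×29.7) = 0.002694 K/W
Sum of the known resistances R_other = 0.005525 K/W
Required total resistance R_tot = ΔT/Q_allow = 208/9460 = 0.02199 K/W
R_perlite board = R_tot − R_other = 0.01646 K/W
L = R·k·A = 0.01646×0.0539×29.7

L ≈ 26.4 mm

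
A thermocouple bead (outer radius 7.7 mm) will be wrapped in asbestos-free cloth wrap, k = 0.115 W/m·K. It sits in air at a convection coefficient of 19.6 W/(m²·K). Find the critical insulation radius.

r_cr ≈ 11.7 mm

For a sphere r_cr = 2k/h = 2×0.115/19.6
r_cr = 11.7 mm; since the bare radius (7.7 mm) is below r_cr, adding a thin layer of insulation will *increase* heat loss.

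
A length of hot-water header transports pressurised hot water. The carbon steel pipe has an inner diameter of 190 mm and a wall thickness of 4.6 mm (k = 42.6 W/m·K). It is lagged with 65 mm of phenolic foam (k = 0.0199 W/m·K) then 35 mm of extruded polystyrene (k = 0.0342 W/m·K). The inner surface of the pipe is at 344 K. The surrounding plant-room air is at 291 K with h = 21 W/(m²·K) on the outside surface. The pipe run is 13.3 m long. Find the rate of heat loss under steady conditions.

Q ≈ 142 W

Radial resistances (cylindrical: R_cond = ln(r_o/r_i)/(2πkL), R_conv = 1/(h·2πrL)):
R_carbon steel pipe wall = ln(99.6/95)/(2π×42.6×13.3) = 1.328×10^-5 K/W
R_phenolic foam = ln(164.6/99.6)/(2π×0.0199×13.3) = 0.3021 K/W
R_extruded polystyrene = ln(199.6/164.6)/(2π×0.0342×13.3) = 0.06746 K/W
R_outer film = 1/(h_o·2πr_oL) = 1/(21×2π×0.1996×13.3) = 0.002855 K/W
R_total = 0.3724 K/W
Q = ΔT/R_total = 53/0.3724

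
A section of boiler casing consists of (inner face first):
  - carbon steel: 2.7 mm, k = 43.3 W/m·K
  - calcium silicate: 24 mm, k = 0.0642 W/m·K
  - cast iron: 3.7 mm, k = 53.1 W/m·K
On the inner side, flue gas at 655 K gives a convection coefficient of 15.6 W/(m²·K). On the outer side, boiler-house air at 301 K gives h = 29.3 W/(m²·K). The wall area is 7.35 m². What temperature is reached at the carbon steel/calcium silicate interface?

Treating each layer as a thermal resistance in series:
R_inner film = 1/(h_i·A) = 1/(15.6×7.35) = 0.008721 K/W
R_carbon steel = L/(kA) = 0.0027/(43.3×7.35) = 8.484×10^-6 K/W
R_calcium silicate = L/(kA) = 0.024/(0.0642×7.35) = 0.05086 K/W
R_cast iron = L/(kA) = 0.0037/(53.1×7.35) = 9.48×10^-6 K/W
R_outer film = 1/(h_o·A) = 1/(29.3×7.35) = 0.004643 K/W
R_total = 0.06424 K/W;  Q = ΔT/R_total = 354/0.06424 = 5510 W
T_interface = T_inner − Q·ΣR(inner→interface) = 655 − 5510×0.00873

T ≈ 607 K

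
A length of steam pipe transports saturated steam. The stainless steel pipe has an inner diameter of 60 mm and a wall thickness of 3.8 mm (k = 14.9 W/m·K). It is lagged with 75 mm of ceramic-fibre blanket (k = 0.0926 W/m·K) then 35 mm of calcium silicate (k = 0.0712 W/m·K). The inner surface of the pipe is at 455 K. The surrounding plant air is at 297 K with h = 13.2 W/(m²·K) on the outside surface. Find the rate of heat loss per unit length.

Treating each annulus and film as a series resistance:
R_stainless steel pipe wall = ln(33.8/30)/(2π×14.9×1) = 0.001274 K/W
R_ceramic-fibre blanket = ln(108.8/33.8)/(2π×0.0926×1) = 2.009 K/W
R_calcium silicate = ln(143.8/108.8)/(2π×0.0712×1) = 0.6235 K/W
R_outer film = 1/(h_o·2πr_oL) = 1/(13.2×2π×0.1438×1) = 0.08385 K/W
R_total = 2.718 K/W
Q = ΔT/R_total = 158/2.718

q′ ≈ 58.1 W/m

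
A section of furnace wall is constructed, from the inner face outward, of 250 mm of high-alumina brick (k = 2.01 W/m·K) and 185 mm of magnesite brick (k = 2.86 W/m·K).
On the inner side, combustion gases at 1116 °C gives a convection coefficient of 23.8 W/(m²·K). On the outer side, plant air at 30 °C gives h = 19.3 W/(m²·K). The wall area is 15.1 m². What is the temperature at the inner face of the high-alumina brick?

Model the wall as resistances in series:
R_inner film = 1/(h_i·A) = 1/(23.8×15.1) = 0.002783 K/W
R_high-alumina brick = L/(kA) = 0.25/(2.01×15.1) = 0.008237 K/W
R_magnesite brick = L/(kA) = 0.185/(2.86×15.1) = 0.004284 K/W
R_outer film = 1/(h_o·A) = 1/(19.3×15.1) = 0.003431 K/W
R_total = 0.01873 K/W;  Q = ΔT/R_total = 1086/0.01873 = 57970 W
T_interface = T_inner − Q·ΣR(inner→interface) = 1116 − 58000×0.002783

T ≈ 955 °C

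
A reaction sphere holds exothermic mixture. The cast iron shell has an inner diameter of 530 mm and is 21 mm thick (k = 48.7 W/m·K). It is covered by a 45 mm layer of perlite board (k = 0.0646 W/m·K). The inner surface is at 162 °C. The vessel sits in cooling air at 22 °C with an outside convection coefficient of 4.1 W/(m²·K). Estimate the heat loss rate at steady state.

Q ≈ 183 W

For a spherical shell R = (1/r₁ − 1/r₂)/(4πk); film R = 1/(h·4πr²). In series:
R_cast iron shell = (1/0.265 − 1/0.286)/(4π×48.7) = 4.528×10^-4 K/W
R_perlite board = (1/0.286 − 1/0.331)/(4π×0.0646) = 0.5856 K/W
R_outer film = 1/(h·4πr_o²) = 1/(4.1×4π×0.331²) = 0.1772 K/W
R_total = 0.7632 K/W
Q = ΔT/R_total = 140/0.7632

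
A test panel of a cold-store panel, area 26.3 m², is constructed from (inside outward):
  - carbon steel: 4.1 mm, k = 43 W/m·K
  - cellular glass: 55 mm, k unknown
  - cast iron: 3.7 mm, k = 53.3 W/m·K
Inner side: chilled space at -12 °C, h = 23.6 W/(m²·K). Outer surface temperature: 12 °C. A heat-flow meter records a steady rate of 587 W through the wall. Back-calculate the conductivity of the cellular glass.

k ≈ 0.0533 W/(m·K)

Series thermal resistances:
R_inner film = 1/(h_i·A) = 1/(23.6×26.3) = 0.001611 K/W
R_carbon steel = L/(kA) = 0.0041/(43×26.3) = 3.625×10^-6 K/W
R_cast iron = L/(kA) = 0.0037/(53.3×26.3) = 2.639×10^-6 K/W
Sum of known resistances R_other = 0.001617 K/W
Total R = ΔT/Q = 24/587 = 0.04089 K/W
R_cellular glass = R_total − R_other = 0.03927 K/W
k = L/(R·A) = 0.055/(0.03927×26.3)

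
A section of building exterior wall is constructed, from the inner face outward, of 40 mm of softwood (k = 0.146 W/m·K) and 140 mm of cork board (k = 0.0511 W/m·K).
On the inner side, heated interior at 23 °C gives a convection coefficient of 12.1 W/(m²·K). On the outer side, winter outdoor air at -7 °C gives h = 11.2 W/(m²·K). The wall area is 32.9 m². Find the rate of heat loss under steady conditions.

Series thermal resistances:
R_inner film = 1/(h_i·A) = 1/(12.1×32.9) = 0.002512 K/W
R_softwood = L/(kA) = 0.04/(0.146×32.9) = 0.008327 K/W
R_cork board = L/(kA) = 0.14/(0.0511×32.9) = 0.08327 K/W
R_outer film = 1/(h_o·A) = 1/(11.2×32.9) = 0.002714 K/W
R_total = 0.09683 K/W
Q = ΔT / R_total = 30 / 0.09683

Q ≈ 310 W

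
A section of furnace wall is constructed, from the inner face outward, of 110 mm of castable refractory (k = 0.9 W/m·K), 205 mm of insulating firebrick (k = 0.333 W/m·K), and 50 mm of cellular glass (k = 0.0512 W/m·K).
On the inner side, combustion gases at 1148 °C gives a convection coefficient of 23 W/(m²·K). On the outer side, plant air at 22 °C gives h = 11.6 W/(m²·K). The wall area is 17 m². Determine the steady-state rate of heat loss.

Model the wall as resistances in series:
R_inner film = 1/(h_i·A) = 1/(23×17) = 0.002558 K/W
R_castable refractory = L/(kA) = 0.11/(0.9×17) = 0.00719 K/W
R_insulating firebrick = L/(kA) = 0.205/(0.333×17) = 0.03621 K/W
R_cellular glass = L/(kA) = 0.05/(0.0512×17) = 0.05744 K/W
R_outer film = 1/(h_o·A) = 1/(11.6×17) = 0.005071 K/W
R_total = 0.1085 K/W
Q = ΔT / R_total = 1126 / 0.1085

Q ≈ 10400 W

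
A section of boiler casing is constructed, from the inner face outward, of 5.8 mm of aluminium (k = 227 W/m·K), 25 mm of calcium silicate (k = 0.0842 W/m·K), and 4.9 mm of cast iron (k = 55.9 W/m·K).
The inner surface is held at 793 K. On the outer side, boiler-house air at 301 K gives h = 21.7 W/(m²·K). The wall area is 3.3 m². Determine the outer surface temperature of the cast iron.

T ≈ 367 K

Model the wall as resistances in series:
R_aluminium = L/(kA) = 0.0058/(227×3.3) = 7.743×10^-6 K/W
R_calcium silicate = L/(kA) = 0.025/(0.0842×3.3) = 0.08997 K/W
R_cast iron = L/(kA) = 0.0049/(55.9×3.3) = 2.656×10^-5 K/W
R_outer film = 1/(h_o·A) = 1/(21.7×3.3) = 0.01396 K/W
R_total = 0.104 K/W;  Q = ΔT/R_total = 492/0.104 = 4732 W
T_interface = T_inner − Q·ΣR(inner→interface) = 793 − 4730×0.09001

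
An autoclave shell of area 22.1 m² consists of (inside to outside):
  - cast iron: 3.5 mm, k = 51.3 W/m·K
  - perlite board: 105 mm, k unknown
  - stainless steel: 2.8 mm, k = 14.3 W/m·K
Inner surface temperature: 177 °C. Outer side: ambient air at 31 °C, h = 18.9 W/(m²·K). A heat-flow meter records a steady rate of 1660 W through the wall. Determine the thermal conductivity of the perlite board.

k ≈ 0.0555 W/(m·K)

Series thermal resistances:
R_cast iron = L/(kA) = 0.0035/(51.3×22.1) = 3.087×10^-6 K/W
R_stainless steel = L/(kA) = 0.0028/(14.3×22.1) = 8.86×10^-6 K/W
R_outer film = 1/(h_o·A) = 1/(18.9×22.1) = 0.002394 K/W
Sum of known resistances R_other = 0.002406 K/W
Total R = ΔT/Q = 146/1660 = 0.08795 K/W
R_perlite board = R_total − R_other = 0.08555 K/W
k = L/(R·A) = 0.105/(0.08555×22.1)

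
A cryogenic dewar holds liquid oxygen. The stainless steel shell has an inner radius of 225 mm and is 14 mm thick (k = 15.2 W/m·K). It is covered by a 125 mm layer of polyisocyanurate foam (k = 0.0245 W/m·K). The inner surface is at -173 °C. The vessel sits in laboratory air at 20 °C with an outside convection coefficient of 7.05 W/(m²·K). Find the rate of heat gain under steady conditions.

Spherical conduction: R = (1/r_in − 1/r_out)/(4πk) per layer; series-sum.
R_stainless steel shell = (1/0.225 − 1/0.239)/(4π×15.2) = 0.001363 K/W
R_polyisocyanurate foam = (1/0.239 − 1/0.364)/(4π×0.0245) = 4.667 K/W
R_outer film = 1/(h·4πr_o²) = 1/(7.05×4π×0.364²) = 0.08519 K/W
R_total = 4.754 K/W
Q = ΔT/R_total = 193/4.754

Q ≈ 40.6 W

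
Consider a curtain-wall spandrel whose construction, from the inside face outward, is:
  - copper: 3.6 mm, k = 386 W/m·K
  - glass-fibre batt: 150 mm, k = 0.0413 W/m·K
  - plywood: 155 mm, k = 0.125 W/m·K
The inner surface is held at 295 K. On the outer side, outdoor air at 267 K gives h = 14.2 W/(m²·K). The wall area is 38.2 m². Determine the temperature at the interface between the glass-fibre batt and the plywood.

T ≈ 274 K

Model the wall as resistances in series:
R_copper = L/(kA) = 0.0036/(386×38.2) = 2.441×10^-7 K/W
R_glass-fibre batt = L/(kA) = 0.15/(0.0413×38.2) = 0.09508 K/W
R_plywood = L/(kA) = 0.155/(0.125×38.2) = 0.03246 K/W
R_outer film = 1/(h_o·A) = 1/(14.2×38.2) = 0.001844 K/W
R_total = 0.1294 K/W;  Q = ΔT/R_total = 28/0.1294 = 216.4 W
T_interface = T_inner − Q·ΣR(inner→interface) = 295 − 216×0.09508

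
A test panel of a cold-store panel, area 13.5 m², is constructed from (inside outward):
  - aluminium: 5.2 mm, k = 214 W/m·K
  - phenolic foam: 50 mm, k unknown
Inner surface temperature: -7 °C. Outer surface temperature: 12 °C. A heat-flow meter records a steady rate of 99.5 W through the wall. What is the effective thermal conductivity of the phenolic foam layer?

k ≈ 0.0194 W/(m·K)

Series thermal resistances:
R_aluminium = L/(kA) = 0.0052/(214×13.5) = 1.8×10^-6 K/W
Sum of known resistances R_other = 1.8×10^-6 K/W
Total R = ΔT/Q = 19/99.5 = 0.191 K/W
R_phenolic foam = R_total − R_other = 0.191 K/W
k = L/(R·A) = 0.05/(0.191×13.5)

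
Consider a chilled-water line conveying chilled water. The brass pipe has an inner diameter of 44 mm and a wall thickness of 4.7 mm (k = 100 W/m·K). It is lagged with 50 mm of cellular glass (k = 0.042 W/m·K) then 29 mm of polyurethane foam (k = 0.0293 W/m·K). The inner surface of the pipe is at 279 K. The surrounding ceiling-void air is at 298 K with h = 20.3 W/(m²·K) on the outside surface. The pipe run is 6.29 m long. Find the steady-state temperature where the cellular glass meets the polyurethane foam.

T ≈ 292 K

For a radial system each layer contributes R = ln(r_out/r_in)/(2πkL); films add R = 1/(hA).
R_brass pipe wall = ln(26.7/22)/(2π×100×6.29) = 4.899×10^-5 K/W
R_cellular glass = ln(76.7/26.7)/(2π×0.042×6.29) = 0.6357 K/W
R_polyurethane foam = ln(105.7/76.7)/(2π×0.0293×6.29) = 0.277 K/W
R_outer film = 1/(h_o·2πr_oL) = 1/(20.3×2π×0.1057×6.29) = 0.01179 K/W
R_total = 0.9245 K/W
Q = ΔT/R_total = 19/0.9245
Q = 20.6 W
T_interface = T_inner + Q·ΣR(inner→interface) = 279 + 20.6×0.6358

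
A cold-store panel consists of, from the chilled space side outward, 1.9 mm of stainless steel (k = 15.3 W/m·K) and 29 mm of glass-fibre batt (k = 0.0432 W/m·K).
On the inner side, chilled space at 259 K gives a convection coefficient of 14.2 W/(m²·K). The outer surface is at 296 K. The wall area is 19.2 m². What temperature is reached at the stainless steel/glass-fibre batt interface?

Thermal resistances in series:
R_inner film = 1/(h_i·A) = 1/(14.2×19.2) = 0.003668 K/W
R_stainless steel = L/(kA) = 0.0019/(15.3×19.2) = 6.468×10^-6 K/W
R_glass-fibre batt = L/(kA) = 0.029/(0.0432×19.2) = 0.03496 K/W
R_total = 0.03864 K/W;  Q = ΔT/R_total = 37/0.03864 = 957.6 W
T_interface = T_inner + Q·ΣR(inner→interface) = 259 + 958×0.003674

T ≈ 263 K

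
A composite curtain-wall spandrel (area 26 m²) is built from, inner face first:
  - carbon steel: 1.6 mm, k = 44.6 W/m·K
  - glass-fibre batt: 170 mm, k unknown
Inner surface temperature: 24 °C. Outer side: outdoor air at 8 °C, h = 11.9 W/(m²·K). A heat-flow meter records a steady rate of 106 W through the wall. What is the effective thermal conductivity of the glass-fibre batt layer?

k ≈ 0.0443 W/(m·K)

Series thermal resistances:
R_carbon steel = L/(kA) = 0.0016/(44.6×26) = 1.38×10^-6 K/W
R_outer film = 1/(h_o·A) = 1/(11.9×26) = 0.003232 K/W
Sum of known resistances R_other = 0.003233 K/W
Total R = ΔT/Q = 16/106 = 0.1509 K/W
R_glass-fibre batt = R_total − R_other = 0.1477 K/W
k = L/(R·A) = 0.17/(0.1477×26)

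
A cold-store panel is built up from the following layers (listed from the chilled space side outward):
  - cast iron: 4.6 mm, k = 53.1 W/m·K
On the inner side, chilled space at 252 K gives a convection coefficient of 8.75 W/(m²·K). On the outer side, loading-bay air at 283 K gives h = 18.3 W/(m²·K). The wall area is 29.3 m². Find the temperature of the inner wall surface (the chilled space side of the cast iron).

T ≈ 273 K

Thermal resistances in series:
R_inner film = 1/(h_i·A) = 1/(8.75×29.3) = 0.003901 K/W
R_cast iron = L/(kA) = 0.0046/(53.1×29.3) = 2.957×10^-6 K/W
R_outer film = 1/(h_o·A) = 1/(18.3×29.3) = 0.001865 K/W
R_total = 0.005769 K/W;  Q = ΔT/R_total = 31/0.005769 = 5374 W
T_interface = T_inner + Q·ΣR(inner→interface) = 252 + 5370×0.003901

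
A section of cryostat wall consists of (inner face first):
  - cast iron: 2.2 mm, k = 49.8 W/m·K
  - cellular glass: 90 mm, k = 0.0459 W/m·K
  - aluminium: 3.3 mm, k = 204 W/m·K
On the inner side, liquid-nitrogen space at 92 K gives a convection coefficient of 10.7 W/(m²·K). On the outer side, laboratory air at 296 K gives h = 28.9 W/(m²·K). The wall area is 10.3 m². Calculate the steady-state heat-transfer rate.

Series thermal resistances:
R_inner film = 1/(h_i·A) = 1/(10.7×10.3) = 0.009074 K/W
R_cast iron = L/(kA) = 0.0022/(49.8×10.3) = 4.289×10^-6 K/W
R_cellular glass = L/(kA) = 0.09/(0.0459×10.3) = 0.1904 K/W
R_aluminium = L/(kA) = 0.0033/(204×10.3) = 1.571×10^-6 K/W
R_outer film = 1/(h_o·A) = 1/(28.9×10.3) = 0.003359 K/W
R_total = 0.2028 K/W
Q = ΔT / R_total = 204 / 0.2028

Q ≈ 1010 W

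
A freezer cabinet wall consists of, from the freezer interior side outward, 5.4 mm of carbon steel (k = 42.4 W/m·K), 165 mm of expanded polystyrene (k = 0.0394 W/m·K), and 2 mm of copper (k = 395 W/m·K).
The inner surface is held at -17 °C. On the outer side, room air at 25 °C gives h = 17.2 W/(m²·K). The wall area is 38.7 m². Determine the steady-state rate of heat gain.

Q ≈ 383 W

Using the resistance-network approach (series):
R_carbon steel = L/(kA) = 0.0054/(42.4×38.7) = 3.291×10^-6 K/W
R_expanded polystyrene = L/(kA) = 0.165/(0.0394×38.7) = 0.1082 K/W
R_copper = L/(kA) = 0.002/(395×38.7) = 1.308×10^-7 K/W
R_outer film = 1/(h_o·A) = 1/(17.2×38.7) = 0.001502 K/W
R_total = 0.1097 K/W
Q = ΔT / R_total = 42 / 0.1097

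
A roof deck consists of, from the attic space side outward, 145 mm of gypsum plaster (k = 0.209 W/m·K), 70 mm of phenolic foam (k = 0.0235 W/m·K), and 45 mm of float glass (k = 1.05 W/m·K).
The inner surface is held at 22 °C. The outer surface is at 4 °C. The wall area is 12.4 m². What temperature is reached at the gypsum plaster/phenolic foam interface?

Using the resistance-network approach (series):
R_gypsum plaster = L/(kA) = 0.145/(0.209×12.4) = 0.05595 K/W
R_phenolic foam = L/(kA) = 0.07/(0.0235×12.4) = 0.2402 K/W
R_float glass = L/(kA) = 0.045/(1.05×12.4) = 0.003456 K/W
R_total = 0.2996 K/W;  Q = ΔT/R_total = 18/0.2996 = 60.07 W
T_interface = T_inner − Q·ΣR(inner→interface) = 22 − 60.1×0.05595

T ≈ 18.6 °C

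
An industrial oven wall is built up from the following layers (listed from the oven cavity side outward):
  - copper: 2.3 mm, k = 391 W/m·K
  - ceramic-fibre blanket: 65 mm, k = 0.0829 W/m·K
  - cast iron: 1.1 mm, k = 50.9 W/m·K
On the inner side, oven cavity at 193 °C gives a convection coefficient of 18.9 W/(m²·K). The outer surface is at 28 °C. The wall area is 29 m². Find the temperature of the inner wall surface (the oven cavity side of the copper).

Series thermal resistances:
R_inner film = 1/(h_i·A) = 1/(18.9×29) = 0.001824 K/W
R_copper = L/(kA) = 0.0023/(391×29) = 2.028×10^-7 K/W
R_ceramic-fibre blanket = L/(kA) = 0.065/(0.0829×29) = 0.02704 K/W
R_cast iron = L/(kA) = 0.0011/(50.9×29) = 7.452×10^-7 K/W
R_total = 0.02886 K/W;  Q = ΔT/R_total = 165/0.02886 = 5717 W
T_interface = T_inner − Q·ΣR(inner→interface) = 193 − 5720×0.001824

T ≈ 183 °C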